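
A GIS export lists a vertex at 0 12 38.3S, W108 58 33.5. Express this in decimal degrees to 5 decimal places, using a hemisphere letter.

0.21064° S, 108.97597° W

φ: 0° + 12/60 + 38.3/3600 = 0 + 0.200000 + 0.010639 = 0.210639
Lon: 108 + 58/60 + 33.5/3600 = 108.975972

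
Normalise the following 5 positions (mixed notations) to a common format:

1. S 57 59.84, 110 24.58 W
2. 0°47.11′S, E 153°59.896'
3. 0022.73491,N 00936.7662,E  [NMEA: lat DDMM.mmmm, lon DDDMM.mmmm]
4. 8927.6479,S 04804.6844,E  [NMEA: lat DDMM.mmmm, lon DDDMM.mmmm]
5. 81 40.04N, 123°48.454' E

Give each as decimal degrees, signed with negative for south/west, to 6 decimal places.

Point 1:
  Latitude: 57 + 59.84/60 = 57.9973333
  S ⇒ negate
  Lon: 24.58′ = 0.409667°; total 110.4096667
  hemisphere W, so the sign is −
Point 2:
  φ: 47.11′ = 0.785167°; total 0.7851667
  hemisphere S, so the sign is −
  Longitude: 59.896′ = 0.998267°; total 153.9982667
  E → positive
Point 3:
  φ: split at 2 digits → 00° and 22.73491′; 0 + 22.73491/60 = 0.3789152
  N ⇒ keep positive
  Longitude: split at 3 digits → 009° and 36.7662′; 9 + 36.7662/60 = 9.6127700
  E → positive
Point 4:
  Lat: split at 2 digits → 89° and 27.6479′; 89 + 27.6479/60 = 89.4607983
  hemisphere S, so the sign is −
  Longitude: split at 3 digits → 048° and 4.6844′; 48 + 4.6844/60 = 48.0780733
  E ⇒ keep positive
Point 5:
  φ: 40.04′ = 0.667333°; total 81.6673333
  N → positive
  λ: 48.454′ = 0.807567°; total 123.8075667
  E ⇒ keep positive

1. -57.997333, -110.409667
2. -0.785167, 153.998267
3. 0.378915, 9.612770
4. -89.460798, 48.078073
5. 81.667333, 123.807567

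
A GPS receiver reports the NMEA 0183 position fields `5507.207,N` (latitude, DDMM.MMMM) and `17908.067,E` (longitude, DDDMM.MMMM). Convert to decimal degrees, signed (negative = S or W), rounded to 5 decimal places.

Lat: degrees = first 2 digits = 55, minutes = 7.207; 55 + 7.207/60 = 55.120117
N ⇒ keep positive
λ: degrees = first 3 digits = 179, minutes = 8.067; 179 + 8.067/60 = 179.134450
E → positive

55.12012, 179.13445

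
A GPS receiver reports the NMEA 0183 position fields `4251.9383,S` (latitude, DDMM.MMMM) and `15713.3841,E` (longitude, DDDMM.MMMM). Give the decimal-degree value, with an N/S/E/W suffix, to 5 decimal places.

42.86564° S, 157.22307° E

Latitude: split at 2 digits → 42° and 51.9383′; 42 + 51.9383/60 = 42.865638
Longitude: split at 3 digits → 157° and 13.3841′; 157 + 13.3841/60 = 157.223068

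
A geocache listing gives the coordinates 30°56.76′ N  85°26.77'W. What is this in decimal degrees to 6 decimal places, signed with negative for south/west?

Lat: 30 + 56.76/60 = 30.9460000
N ⇒ keep positive
λ: 85 + 26.77/60 = 85.4461667
hemisphere W, so the sign is −

30.946000, -85.446167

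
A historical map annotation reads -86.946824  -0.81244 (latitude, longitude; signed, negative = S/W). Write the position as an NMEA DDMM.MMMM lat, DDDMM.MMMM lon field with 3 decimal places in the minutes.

Latitude is negative → S; |value| = 86.946824
Latitude: fractional part 0.946824 → 56.80944 minutes
Longitude is negative → W; |value| = 0.812440
λ: fractional part 0.812440 → 48.74640 minutes

8656.809,S / 00048.746,W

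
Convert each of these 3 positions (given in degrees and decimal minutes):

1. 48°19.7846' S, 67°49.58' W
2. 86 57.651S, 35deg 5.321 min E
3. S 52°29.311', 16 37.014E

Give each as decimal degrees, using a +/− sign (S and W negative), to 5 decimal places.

Point 1:
  Lat: 19.7846′ = 0.329743°; total 48.329743
  hemisphere S, so the sign is −
  Longitude: 49.58′ = 0.826333°; total 67.826333
  W ⇒ negate
Point 2:
  Latitude: 57.651′ = 0.960850°; total 86.960850
  S ⇒ negate
  Longitude: 5.321′ = 0.088683°; total 35.088683
  E → positive
Point 3:
  Lat: 29.311′ = 0.488517°; total 52.488517
  S → negative
  Lon: 16 + 37.014/60 = 16.616900
  E → positive

1. -48.32974, -67.82633
2. -86.96085, 35.08868
3. -52.48852, 16.61690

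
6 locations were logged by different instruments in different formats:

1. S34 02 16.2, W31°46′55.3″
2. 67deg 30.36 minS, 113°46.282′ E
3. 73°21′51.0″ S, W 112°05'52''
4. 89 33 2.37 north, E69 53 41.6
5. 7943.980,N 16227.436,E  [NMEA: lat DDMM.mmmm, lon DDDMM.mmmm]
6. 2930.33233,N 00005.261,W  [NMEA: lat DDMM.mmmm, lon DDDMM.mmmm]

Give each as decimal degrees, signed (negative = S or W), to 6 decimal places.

Point 1:
  Latitude: 34 + 2/60 + 16.2/3600 = 34.0378333
  S → negative
  Longitude: 31° + 46/60 + 55.3/3600 = 31 + 0.766667 + 0.015361 = 31.7820278
  hemisphere W, so the sign is −
Point 2:
  φ: 67 + 30.36/60 = 67.5060000
  hemisphere S, so the sign is −
  Lon: 113 + 46.282/60 = 113.7713667
  E ⇒ keep positive
Point 3:
  Lat: 73 + 21/60 + 51/3600 = 73.3641667
  S ⇒ negate
  Longitude: 112° + 5/60 + 52/3600 = 112 + 0.083333 + 0.014444 = 112.0977778
  W → negative
Point 4:
  φ: 33′ + 2.37″ = 33.03950′; 89 + 33.03950/60 = 89.5506583
  N → positive
  Lon: 53′ + 41.6″ = 53.69333′; 69 + 53.69333/60 = 69.8948889
  E ⇒ keep positive
Point 5:
  Lat: degrees = first 2 digits = 79, minutes = 43.98; 79 + 43.98/60 = 79.7330000
  N → positive
  Lon: degrees = first 3 digits = 162, minutes = 27.436; 162 + 27.436/60 = 162.4572667
  E ⇒ keep positive
Point 6:
  φ: split at 2 digits → 29° and 30.33233′; 29 + 30.33233/60 = 29.5055388
  N → positive
  Lon: degrees = first 3 digits = 0, minutes = 5.261; 0 + 5.261/60 = 0.0876833
  W ⇒ negate

1. -34.037833, -31.782028
2. -67.506000, 113.771367
3. -73.364167, -112.097778
4. 89.550658, 69.894889
5. 79.733000, 162.457267
6. 29.505539, -0.087683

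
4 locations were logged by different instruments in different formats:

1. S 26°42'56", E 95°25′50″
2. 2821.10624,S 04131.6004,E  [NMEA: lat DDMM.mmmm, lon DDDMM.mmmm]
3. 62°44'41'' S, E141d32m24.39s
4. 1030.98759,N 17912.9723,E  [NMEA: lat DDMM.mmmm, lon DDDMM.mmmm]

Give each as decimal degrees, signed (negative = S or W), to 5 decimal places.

1. -26.71556, 95.43056
2. -28.35177, 41.52667
3. -62.74472, 141.54011
4. 10.51646, 179.21621

Point 1:
  φ: 26° + 42/60 + 56/3600 = 26 + 0.700000 + 0.015556 = 26.715556
  hemisphere S, so the sign is −
  Lon: 25′ + 50″ = 25.83333′; 95 + 25.83333/60 = 95.430556
  E ⇒ keep positive
Point 2:
  φ: degrees = first 2 digits = 28, minutes = 21.10624; 28 + 21.10624/60 = 28.351771
  S ⇒ negate
  λ: split at 3 digits → 041° and 31.6004′; 41 + 31.6004/60 = 41.526673
  E → positive
Point 3:
  φ: 44′ + 41″ = 44.68333′; 62 + 44.68333/60 = 62.744722
  S → negative
  Lon: 141° + 32/60 + 24.39/3600 = 141 + 0.533333 + 0.006775 = 141.540108
  E ⇒ keep positive
Point 4:
  Latitude: split at 2 digits → 10° and 30.98759′; 10 + 30.98759/60 = 10.516460
  N → positive
  λ: split at 3 digits → 179° and 12.9723′; 179 + 12.9723/60 = 179.216205
  E ⇒ keep positive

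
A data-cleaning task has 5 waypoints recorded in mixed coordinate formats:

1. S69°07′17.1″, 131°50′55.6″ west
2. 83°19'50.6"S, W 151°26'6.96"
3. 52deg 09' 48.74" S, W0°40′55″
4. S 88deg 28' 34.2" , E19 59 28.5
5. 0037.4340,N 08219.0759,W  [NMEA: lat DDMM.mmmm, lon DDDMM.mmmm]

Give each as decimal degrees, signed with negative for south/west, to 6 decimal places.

Point 1:
  φ: 69 + 7/60 + 17.1/3600 = 69.1214167
  S ⇒ negate
  Lon: 131° + 50/60 + 55.6/3600 = 131 + 0.833333 + 0.015444 = 131.8487778
  W → negative
Point 2:
  Lat: 19′ + 50.6″ = 19.84333′; 83 + 19.84333/60 = 83.3307222
  hemisphere S, so the sign is −
  λ: 151° + 26/60 + 6.96/3600 = 151 + 0.433333 + 0.001933 = 151.4352667
  W → negative
Point 3:
  Lat: 52° + 9/60 + 48.74/3600 = 52 + 0.150000 + 0.013539 = 52.1635389
  S ⇒ negate
  Lon: 0° + 40/60 + 55/3600 = 0 + 0.666667 + 0.015278 = 0.6819444
  W → negative
Point 4:
  Latitude: 28′ + 34.2″ = 28.57000′; 88 + 28.57000/60 = 88.4761667
  S ⇒ negate
  Lon: 19 + 59/60 + 28.5/3600 = 19.9912500
  E → positive
Point 5:
  Lat: split at 2 digits → 00° and 37.434′; 0 + 37.434/60 = 0.6239000
  N → positive
  Longitude: split at 3 digits → 082° and 19.0759′; 82 + 19.0759/60 = 82.3179317
  W → negative

1. -69.121417, -131.848778
2. -83.330722, -151.435267
3. -52.163539, -0.681944
4. -88.476167, 19.991250
5. 0.623900, -82.317932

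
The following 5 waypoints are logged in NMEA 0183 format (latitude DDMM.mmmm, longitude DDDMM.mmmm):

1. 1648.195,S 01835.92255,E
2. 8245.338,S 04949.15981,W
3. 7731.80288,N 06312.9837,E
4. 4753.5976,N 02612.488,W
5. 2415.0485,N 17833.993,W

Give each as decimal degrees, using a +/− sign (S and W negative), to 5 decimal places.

Point 1:
  Latitude: split at 2 digits → 16° and 48.195′; 16 + 48.195/60 = 16.803250
  S ⇒ negate
  Longitude: degrees = first 3 digits = 18, minutes = 35.92255; 18 + 35.92255/60 = 18.598709
  E ⇒ keep positive
Point 2:
  Lat: split at 2 digits → 82° and 45.338′; 82 + 45.338/60 = 82.755633
  S ⇒ negate
  Lon: split at 3 digits → 049° and 49.15981′; 49 + 49.15981/60 = 49.819330
  hemisphere W, so the sign is −
Point 3:
  Lat: degrees = first 2 digits = 77, minutes = 31.80288; 77 + 31.80288/60 = 77.530048
  N → positive
  Lon: split at 3 digits → 063° and 12.9837′; 63 + 12.9837/60 = 63.216395
  E → positive
Point 4:
  Latitude: degrees = first 2 digits = 47, minutes = 53.5976; 47 + 53.5976/60 = 47.893293
  N ⇒ keep positive
  Longitude: split at 3 digits → 026° and 12.488′; 26 + 12.488/60 = 26.208133
  W → negative
Point 5:
  Lat: split at 2 digits → 24° and 15.0485′; 24 + 15.0485/60 = 24.250808
  N ⇒ keep positive
  Lon: split at 3 digits → 178° and 33.993′; 178 + 33.993/60 = 178.566550
  hemisphere W, so the sign is −

1. -16.80325, 18.59871
2. -82.75563, -49.81933
3. 77.53005, 63.21640
4. 47.89329, -26.20813
5. 24.25081, -178.56655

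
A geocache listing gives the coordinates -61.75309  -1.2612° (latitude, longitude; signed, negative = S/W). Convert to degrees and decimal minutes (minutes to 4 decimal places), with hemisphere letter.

Latitude is negative → S; |value| = 61.753090
Lat: fractional part 0.753090 → 45.185400 minutes
Longitude is negative → W; |value| = 1.261200
λ: 1° + 0.261200 × 60 = 1° 15.672000′

61° 45.1854′ S, 1° 15.6720′ W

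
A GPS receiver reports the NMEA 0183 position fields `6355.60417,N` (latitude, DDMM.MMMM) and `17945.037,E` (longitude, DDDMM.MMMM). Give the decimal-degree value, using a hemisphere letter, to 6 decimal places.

φ: degrees = first 2 digits = 63, minutes = 55.60417; 63 + 55.60417/60 = 63.9267362
Lon: degrees = first 3 digits = 179, minutes = 45.037; 179 + 45.037/60 = 179.7506167

63.926736° N, 179.750617° E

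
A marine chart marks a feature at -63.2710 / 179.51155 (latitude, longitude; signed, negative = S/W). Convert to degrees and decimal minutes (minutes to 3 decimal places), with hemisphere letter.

63° 16.260′ S, 179° 30.693′ E

Latitude is negative → S; |value| = 63.271000
Lat: fractional part 0.271000 → 16.26000 minutes
Lon: fractional part 0.511550 → 30.69300 minutes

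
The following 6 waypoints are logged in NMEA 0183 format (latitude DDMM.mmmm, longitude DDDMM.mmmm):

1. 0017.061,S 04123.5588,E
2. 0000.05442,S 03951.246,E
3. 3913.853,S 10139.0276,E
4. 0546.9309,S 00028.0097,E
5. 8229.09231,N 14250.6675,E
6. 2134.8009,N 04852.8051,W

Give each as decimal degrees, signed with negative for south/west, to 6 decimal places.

Point 1:
  Latitude: split at 2 digits → 00° and 17.061′; 0 + 17.061/60 = 0.2843500
  S ⇒ negate
  λ: split at 3 digits → 041° and 23.5588′; 41 + 23.5588/60 = 41.3926467
  E ⇒ keep positive
Point 2:
  Latitude: degrees = first 2 digits = 0, minutes = 0.05442; 0 + 0.05442/60 = 0.0009070
  hemisphere S, so the sign is −
  λ: degrees = first 3 digits = 39, minutes = 51.246; 39 + 51.246/60 = 39.8541000
  E ⇒ keep positive
Point 3:
  Lat: degrees = first 2 digits = 39, minutes = 13.853; 39 + 13.853/60 = 39.2308833
  S → negative
  Longitude: split at 3 digits → 101° and 39.0276′; 101 + 39.0276/60 = 101.6504600
  E ⇒ keep positive
Point 4:
  Lat: split at 2 digits → 05° and 46.9309′; 5 + 46.9309/60 = 5.7821817
  S → negative
  λ: degrees = first 3 digits = 0, minutes = 28.0097; 0 + 28.0097/60 = 0.4668283
  E → positive
Point 5:
  Latitude: degrees = first 2 digits = 82, minutes = 29.09231; 82 + 29.09231/60 = 82.4848718
  N → positive
  Longitude: split at 3 digits → 142° and 50.6675′; 142 + 50.6675/60 = 142.8444583
  E → positive
Point 6:
  φ: split at 2 digits → 21° and 34.8009′; 21 + 34.8009/60 = 21.5800150
  N → positive
  λ: degrees = first 3 digits = 48, minutes = 52.8051; 48 + 52.8051/60 = 48.8800850
  hemisphere W, so the sign is −

1. -0.284350, 41.392647
2. -0.000907, 39.854100
3. -39.230883, 101.650460
4. -5.782182, 0.466828
5. 82.484872, 142.844458
6. 21.580015, -48.880085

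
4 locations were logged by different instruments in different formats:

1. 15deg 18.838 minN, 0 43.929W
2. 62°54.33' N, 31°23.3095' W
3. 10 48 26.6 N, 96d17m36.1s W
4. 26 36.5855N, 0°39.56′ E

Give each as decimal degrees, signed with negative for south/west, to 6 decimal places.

Point 1:
  Latitude: 15 + 18.838/60 = 15.3139667
  N ⇒ keep positive
  Longitude: 43.929′ = 0.732150°; total 0.7321500
  W → negative
Point 2:
  Lat: 54.33′ = 0.905500°; total 62.9055000
  N → positive
  Lon: 31 + 23.3095/60 = 31.3884917
  W → negative
Point 3:
  φ: 10 + 48/60 + 26.6/3600 = 10.8073889
  N ⇒ keep positive
  Lon: 96 + 17/60 + 36.1/3600 = 96.2933611
  W ⇒ negate
Point 4:
  φ: 36.5855′ = 0.609758°; total 26.6097583
  N ⇒ keep positive
  λ: 39.56′ = 0.659333°; total 0.6593333
  E → positive

1. 15.313967, -0.732150
2. 62.905500, -31.388492
3. 10.807389, -96.293361
4. 26.609758, 0.659333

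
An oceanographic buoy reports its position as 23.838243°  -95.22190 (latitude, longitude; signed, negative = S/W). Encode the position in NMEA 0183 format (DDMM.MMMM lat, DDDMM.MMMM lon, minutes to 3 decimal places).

2350.295,N / 09513.314,W

φ: minutes = (23.838243 − 23) × 60 = 50.29458
Longitude is negative → W; |value| = 95.221900
Longitude: fractional part 0.221900 → 13.31400 minutes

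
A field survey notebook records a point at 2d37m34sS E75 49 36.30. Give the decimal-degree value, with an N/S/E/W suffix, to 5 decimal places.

φ: 2 + 37/60 + 34/3600 = 2.626111
Longitude: 49′ + 36.3″ = 49.60500′; 75 + 49.60500/60 = 75.826750

2.62611° S, 75.82675° E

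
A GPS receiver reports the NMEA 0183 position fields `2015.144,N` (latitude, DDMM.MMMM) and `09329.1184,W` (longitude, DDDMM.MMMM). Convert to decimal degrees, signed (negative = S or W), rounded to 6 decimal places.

φ: degrees = first 2 digits = 20, minutes = 15.144; 20 + 15.144/60 = 20.2524000
N ⇒ keep positive
Longitude: split at 3 digits → 093° and 29.1184′; 93 + 29.1184/60 = 93.4853067
W → negative

20.252400, -93.485307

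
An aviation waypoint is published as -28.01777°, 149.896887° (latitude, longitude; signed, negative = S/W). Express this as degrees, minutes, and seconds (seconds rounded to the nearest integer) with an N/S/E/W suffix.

Latitude is negative → S; |value| = 28.017770
Latitude: whole degrees 28; 1.06620′ → 1′ and 3.97″
Longitude: 0.896887 × 60 = 53.81322′ → 53′, remainder × 60 = 48.79″

28°01′4″ S, 149°53′49″ E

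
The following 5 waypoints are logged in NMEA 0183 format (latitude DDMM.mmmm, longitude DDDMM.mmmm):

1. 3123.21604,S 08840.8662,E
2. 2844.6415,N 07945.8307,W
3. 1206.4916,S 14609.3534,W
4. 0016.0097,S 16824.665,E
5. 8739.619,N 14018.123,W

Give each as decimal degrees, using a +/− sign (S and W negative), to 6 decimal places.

Point 1:
  Latitude: split at 2 digits → 31° and 23.21604′; 31 + 23.21604/60 = 31.3869340
  hemisphere S, so the sign is −
  λ: split at 3 digits → 088° and 40.8662′; 88 + 40.8662/60 = 88.6811033
  E ⇒ keep positive
Point 2:
  Lat: degrees = first 2 digits = 28, minutes = 44.6415; 28 + 44.6415/60 = 28.7440250
  N → positive
  Longitude: split at 3 digits → 079° and 45.8307′; 79 + 45.8307/60 = 79.7638450
  hemisphere W, so the sign is −
Point 3:
  Lat: degrees = first 2 digits = 12, minutes = 6.4916; 12 + 6.4916/60 = 12.1081933
  S ⇒ negate
  λ: degrees = first 3 digits = 146, minutes = 9.3534; 146 + 9.3534/60 = 146.1558900
  W ⇒ negate
Point 4:
  Lat: split at 2 digits → 00° and 16.0097′; 0 + 16.0097/60 = 0.2668283
  S → negative
  λ: split at 3 digits → 168° and 24.665′; 168 + 24.665/60 = 168.4110833
  E → positive
Point 5:
  φ: degrees = first 2 digits = 87, minutes = 39.619; 87 + 39.619/60 = 87.6603167
  N ⇒ keep positive
  Lon: degrees = first 3 digits = 140, minutes = 18.123; 140 + 18.123/60 = 140.3020500
  W ⇒ negate

1. -31.386934, 88.681103
2. 28.744025, -79.763845
3. -12.108193, -146.155890
4. -0.266828, 168.411083
5. 87.660317, -140.302050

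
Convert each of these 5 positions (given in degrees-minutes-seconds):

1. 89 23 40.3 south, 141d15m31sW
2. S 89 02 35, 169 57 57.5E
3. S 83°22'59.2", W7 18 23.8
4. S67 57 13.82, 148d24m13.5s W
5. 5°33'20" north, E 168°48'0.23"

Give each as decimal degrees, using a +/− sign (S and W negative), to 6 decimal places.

1. -89.394528, -141.258611
2. -89.043056, 169.965972
3. -83.383111, -7.306611
4. -67.953839, -148.403750
5. 5.555556, 168.800064

Point 1:
  Latitude: 89° + 23/60 + 40.3/3600 = 89 + 0.383333 + 0.011194 = 89.3945278
  hemisphere S, so the sign is −
  λ: 141° + 15/60 + 31/3600 = 141 + 0.250000 + 0.008611 = 141.2586111
  W → negative
Point 2:
  Lat: 89 + 2/60 + 35/3600 = 89.0430556
  S ⇒ negate
  Longitude: 169 + 57/60 + 57.5/3600 = 169.9659722
  E → positive
Point 3:
  φ: 22′ + 59.2″ = 22.98667′; 83 + 22.98667/60 = 83.3831111
  S → negative
  λ: 18′ + 23.8″ = 18.39667′; 7 + 18.39667/60 = 7.3066111
  hemisphere W, so the sign is −
Point 4:
  Latitude: 67° + 57/60 + 13.82/3600 = 67 + 0.950000 + 0.003839 = 67.9538389
  S ⇒ negate
  Longitude: 24′ + 13.5″ = 24.22500′; 148 + 24.22500/60 = 148.4037500
  W → negative
Point 5:
  Lat: 5° + 33/60 + 20/3600 = 5 + 0.550000 + 0.005556 = 5.5555556
  N → positive
  Lon: 168 + 48/60 + 0.23/3600 = 168.8000639
  E ⇒ keep positive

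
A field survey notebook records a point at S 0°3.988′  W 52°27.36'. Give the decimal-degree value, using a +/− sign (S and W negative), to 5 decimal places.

φ: 0 + 3.988/60 = 0.066467
S → negative
Lon: 27.36′ = 0.456000°; total 52.456000
W ⇒ negate

-0.06647, -52.45600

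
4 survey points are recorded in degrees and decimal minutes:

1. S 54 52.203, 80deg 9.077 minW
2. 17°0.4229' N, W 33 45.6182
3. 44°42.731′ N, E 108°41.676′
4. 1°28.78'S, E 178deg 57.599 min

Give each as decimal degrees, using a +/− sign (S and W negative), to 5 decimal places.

Point 1:
  Latitude: 52.203′ = 0.870050°; total 54.870050
  S → negative
  Longitude: 80 + 9.077/60 = 80.151283
  W → negative
Point 2:
  Latitude: 0.4229′ = 0.007048°; total 17.007048
  N ⇒ keep positive
  Lon: 33 + 45.6182/60 = 33.760303
  W → negative
Point 3:
  Latitude: 44 + 42.731/60 = 44.712183
  N ⇒ keep positive
  Lon: 108 + 41.676/60 = 108.694600
  E → positive
Point 4:
  Latitude: 28.78′ = 0.479667°; total 1.479667
  hemisphere S, so the sign is −
  Lon: 178 + 57.599/60 = 178.959983
  E → positive

1. -54.87005, -80.15128
2. 17.00705, -33.76030
3. 44.71218, 108.69460
4. -1.47967, 178.95998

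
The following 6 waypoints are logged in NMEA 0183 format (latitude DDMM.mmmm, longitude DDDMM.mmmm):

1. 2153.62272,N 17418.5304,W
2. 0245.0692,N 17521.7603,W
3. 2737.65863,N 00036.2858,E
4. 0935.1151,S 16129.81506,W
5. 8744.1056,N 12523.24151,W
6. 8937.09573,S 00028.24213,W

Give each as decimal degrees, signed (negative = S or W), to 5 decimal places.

1. 21.89371, -174.30884
2. 2.75115, -175.36267
3. 27.62764, 0.60476
4. -9.58525, -161.49692
5. 87.73509, -125.38736
6. -89.61826, -0.47070

Point 1:
  Latitude: split at 2 digits → 21° and 53.62272′; 21 + 53.62272/60 = 21.893712
  N → positive
  Longitude: degrees = first 3 digits = 174, minutes = 18.5304; 174 + 18.5304/60 = 174.308840
  W → negative
Point 2:
  Lat: split at 2 digits → 02° and 45.0692′; 2 + 45.0692/60 = 2.751153
  N ⇒ keep positive
  Longitude: degrees = first 3 digits = 175, minutes = 21.7603; 175 + 21.7603/60 = 175.362672
  W → negative
Point 3:
  φ: degrees = first 2 digits = 27, minutes = 37.65863; 27 + 37.65863/60 = 27.627644
  N → positive
  λ: degrees = first 3 digits = 0, minutes = 36.2858; 0 + 36.2858/60 = 0.604763
  E → positive
Point 4:
  Latitude: split at 2 digits → 09° and 35.1151′; 9 + 35.1151/60 = 9.585252
  S ⇒ negate
  λ: degrees = first 3 digits = 161, minutes = 29.81506; 161 + 29.81506/60 = 161.496918
  hemisphere W, so the sign is −
Point 5:
  Lat: degrees = first 2 digits = 87, minutes = 44.1056; 87 + 44.1056/60 = 87.735093
  N ⇒ keep positive
  Longitude: split at 3 digits → 125° and 23.24151′; 125 + 23.24151/60 = 125.387359
  hemisphere W, so the sign is −
Point 6:
  φ: split at 2 digits → 89° and 37.09573′; 89 + 37.09573/60 = 89.618262
  S → negative
  Lon: degrees = first 3 digits = 0, minutes = 28.24213; 0 + 28.24213/60 = 0.470702
  W ⇒ negate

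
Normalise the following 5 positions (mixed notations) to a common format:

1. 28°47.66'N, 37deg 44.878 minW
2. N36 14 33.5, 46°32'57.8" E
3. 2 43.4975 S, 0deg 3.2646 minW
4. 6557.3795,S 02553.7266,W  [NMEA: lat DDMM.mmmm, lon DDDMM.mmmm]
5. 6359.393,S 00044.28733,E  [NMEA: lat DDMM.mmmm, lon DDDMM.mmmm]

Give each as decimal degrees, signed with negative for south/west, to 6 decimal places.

1. 28.794333, -37.747967
2. 36.242639, 46.549389
3. -2.724958, -0.054410
4. -65.956325, -25.895443
5. -63.989883, 0.738122

Point 1:
  Lat: 47.66′ = 0.794333°; total 28.7943333
  N → positive
  λ: 44.878′ = 0.747967°; total 37.7479667
  W → negative
Point 2:
  Lat: 14′ + 33.5″ = 14.55833′; 36 + 14.55833/60 = 36.2426389
  N → positive
  Longitude: 46 + 32/60 + 57.8/3600 = 46.5493889
  E → positive
Point 3:
  φ: 43.4975′ = 0.724958°; total 2.7249583
  S ⇒ negate
  Lon: 0 + 3.2646/60 = 0.0544100
  hemisphere W, so the sign is −
Point 4:
  φ: degrees = first 2 digits = 65, minutes = 57.3795; 65 + 57.3795/60 = 65.9563250
  S → negative
  Lon: degrees = first 3 digits = 25, minutes = 53.7266; 25 + 53.7266/60 = 25.8954433
  W ⇒ negate
Point 5:
  Lat: degrees = first 2 digits = 63, minutes = 59.393; 63 + 59.393/60 = 63.9898833
  S ⇒ negate
  Longitude: degrees = first 3 digits = 0, minutes = 44.28733; 0 + 44.28733/60 = 0.7381222
  E → positive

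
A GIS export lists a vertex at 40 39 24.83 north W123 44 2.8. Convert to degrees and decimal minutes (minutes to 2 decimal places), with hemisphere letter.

40° 39.41′ N, 123° 44.05′ W

Lat: seconds/60 = 0.41383; minutes = 39 + 0.41383 = 39.4138
Longitude: seconds/60 = 0.04667; minutes = 44 + 0.04667 = 44.0467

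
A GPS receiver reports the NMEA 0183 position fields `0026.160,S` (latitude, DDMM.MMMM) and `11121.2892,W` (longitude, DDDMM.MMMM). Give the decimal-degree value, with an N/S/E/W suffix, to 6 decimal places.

0.436000° S, 111.354820° W

Latitude: degrees = first 2 digits = 0, minutes = 26.16; 0 + 26.16/60 = 0.4360000
Longitude: split at 3 digits → 111° and 21.2892′; 111 + 21.2892/60 = 111.3548200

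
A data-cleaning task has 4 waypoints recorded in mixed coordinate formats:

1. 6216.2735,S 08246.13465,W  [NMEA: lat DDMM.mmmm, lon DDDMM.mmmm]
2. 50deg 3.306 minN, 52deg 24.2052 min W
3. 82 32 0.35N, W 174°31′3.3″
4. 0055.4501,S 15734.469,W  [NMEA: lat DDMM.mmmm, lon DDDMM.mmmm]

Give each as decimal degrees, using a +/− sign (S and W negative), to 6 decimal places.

1. -62.271225, -82.768911
2. 50.055100, -52.403420
3. 82.533431, -174.517583
4. -0.924168, -157.574483

Point 1:
  φ: split at 2 digits → 62° and 16.2735′; 62 + 16.2735/60 = 62.2712250
  hemisphere S, so the sign is −
  Longitude: split at 3 digits → 082° and 46.13465′; 82 + 46.13465/60 = 82.7689108
  hemisphere W, so the sign is −
Point 2:
  φ: 3.306′ = 0.055100°; total 50.0551000
  N ⇒ keep positive
  Lon: 52 + 24.2052/60 = 52.4034200
  hemisphere W, so the sign is −
Point 3:
  Latitude: 82° + 32/60 + 0.35/3600 = 82 + 0.533333 + 0.000097 = 82.5334306
  N ⇒ keep positive
  Lon: 174 + 31/60 + 3.3/3600 = 174.5175833
  hemisphere W, so the sign is −
Point 4:
  Latitude: degrees = first 2 digits = 0, minutes = 55.4501; 0 + 55.4501/60 = 0.9241683
  hemisphere S, so the sign is −
  λ: degrees = first 3 digits = 157, minutes = 34.469; 157 + 34.469/60 = 157.5744833
  W → negative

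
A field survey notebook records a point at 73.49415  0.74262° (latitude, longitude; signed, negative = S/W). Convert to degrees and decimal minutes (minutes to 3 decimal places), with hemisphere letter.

φ: minutes = (73.494150 − 73) × 60 = 29.64900
Lon: 0° + 0.742620 × 60 = 0° 44.55720′

73° 29.649′ N, 0° 44.557′ E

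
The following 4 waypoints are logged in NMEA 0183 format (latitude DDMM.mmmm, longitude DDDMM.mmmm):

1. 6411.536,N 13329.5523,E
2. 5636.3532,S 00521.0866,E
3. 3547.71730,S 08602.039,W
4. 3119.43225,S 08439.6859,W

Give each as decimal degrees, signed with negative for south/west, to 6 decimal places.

1. 64.192267, 133.492538
2. -56.605887, 5.351443
3. -35.795288, -86.033983
4. -31.323871, -84.661432

Point 1:
  Latitude: split at 2 digits → 64° and 11.536′; 64 + 11.536/60 = 64.1922667
  N → positive
  Lon: degrees = first 3 digits = 133, minutes = 29.5523; 133 + 29.5523/60 = 133.4925383
  E ⇒ keep positive
Point 2:
  φ: degrees = first 2 digits = 56, minutes = 36.3532; 56 + 36.3532/60 = 56.6058867
  hemisphere S, so the sign is −
  Longitude: split at 3 digits → 005° and 21.0866′; 5 + 21.0866/60 = 5.3514433
  E ⇒ keep positive
Point 3:
  Latitude: split at 2 digits → 35° and 47.7173′; 35 + 47.7173/60 = 35.7952883
  S ⇒ negate
  Longitude: degrees = first 3 digits = 86, minutes = 2.039; 86 + 2.039/60 = 86.0339833
  W → negative
Point 4:
  Latitude: degrees = first 2 digits = 31, minutes = 19.43225; 31 + 19.43225/60 = 31.3238708
  hemisphere S, so the sign is −
  Lon: degrees = first 3 digits = 84, minutes = 39.6859; 84 + 39.6859/60 = 84.6614317
  W → negative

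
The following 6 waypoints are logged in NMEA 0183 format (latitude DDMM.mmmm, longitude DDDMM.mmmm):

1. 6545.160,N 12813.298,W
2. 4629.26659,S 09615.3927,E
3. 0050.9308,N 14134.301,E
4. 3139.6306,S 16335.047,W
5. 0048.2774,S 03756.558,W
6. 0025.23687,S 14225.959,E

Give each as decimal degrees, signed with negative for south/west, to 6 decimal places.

Point 1:
  Lat: split at 2 digits → 65° and 45.16′; 65 + 45.16/60 = 65.7526667
  N → positive
  Lon: degrees = first 3 digits = 128, minutes = 13.298; 128 + 13.298/60 = 128.2216333
  W ⇒ negate
Point 2:
  φ: degrees = first 2 digits = 46, minutes = 29.26659; 46 + 29.26659/60 = 46.4877765
  hemisphere S, so the sign is −
  Lon: split at 3 digits → 096° and 15.3927′; 96 + 15.3927/60 = 96.2565450
  E → positive
Point 3:
  Lat: split at 2 digits → 00° and 50.9308′; 0 + 50.9308/60 = 0.8488467
  N → positive
  Lon: degrees = first 3 digits = 141, minutes = 34.301; 141 + 34.301/60 = 141.5716833
  E → positive
Point 4:
  Latitude: split at 2 digits → 31° and 39.6306′; 31 + 39.6306/60 = 31.6605100
  S → negative
  Lon: split at 3 digits → 163° and 35.047′; 163 + 35.047/60 = 163.5841167
  W ⇒ negate
Point 5:
  Latitude: split at 2 digits → 00° and 48.2774′; 0 + 48.2774/60 = 0.8046233
  S → negative
  λ: split at 3 digits → 037° and 56.558′; 37 + 56.558/60 = 37.9426333
  W ⇒ negate
Point 6:
  Latitude: degrees = first 2 digits = 0, minutes = 25.23687; 0 + 25.23687/60 = 0.4206145
  S → negative
  Lon: split at 3 digits → 142° and 25.959′; 142 + 25.959/60 = 142.4326500
  E → positive

1. 65.752667, -128.221633
2. -46.487777, 96.256545
3. 0.848847, 141.571683
4. -31.660510, -163.584117
5. -0.804623, -37.942633
6. -0.420615, 142.432650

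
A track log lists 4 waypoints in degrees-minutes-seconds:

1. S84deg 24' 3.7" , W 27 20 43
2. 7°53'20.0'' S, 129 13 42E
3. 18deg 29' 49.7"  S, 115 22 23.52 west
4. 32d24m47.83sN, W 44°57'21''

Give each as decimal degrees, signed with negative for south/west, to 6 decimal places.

1. -84.401028, -27.345278
2. -7.888889, 129.228333
3. -18.497139, -115.373200
4. 32.413286, -44.955833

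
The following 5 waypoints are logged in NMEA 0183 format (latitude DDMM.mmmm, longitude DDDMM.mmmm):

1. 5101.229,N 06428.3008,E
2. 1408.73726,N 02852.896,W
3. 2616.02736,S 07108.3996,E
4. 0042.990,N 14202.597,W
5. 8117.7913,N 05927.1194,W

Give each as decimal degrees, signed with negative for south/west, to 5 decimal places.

Point 1:
  Lat: degrees = first 2 digits = 51, minutes = 1.229; 51 + 1.229/60 = 51.020483
  N ⇒ keep positive
  Longitude: split at 3 digits → 064° and 28.3008′; 64 + 28.3008/60 = 64.471680
  E ⇒ keep positive
Point 2:
  φ: split at 2 digits → 14° and 8.73726′; 14 + 8.73726/60 = 14.145621
  N ⇒ keep positive
  Lon: split at 3 digits → 028° and 52.896′; 28 + 52.896/60 = 28.881600
  hemisphere W, so the sign is −
Point 3:
  Lat: split at 2 digits → 26° and 16.02736′; 26 + 16.02736/60 = 26.267123
  S → negative
  λ: split at 3 digits → 071° and 8.3996′; 71 + 8.3996/60 = 71.139993
  E ⇒ keep positive
Point 4:
  Lat: degrees = first 2 digits = 0, minutes = 42.99; 0 + 42.99/60 = 0.716500
  N ⇒ keep positive
  Longitude: split at 3 digits → 142° and 2.597′; 142 + 2.597/60 = 142.043283
  hemisphere W, so the sign is −
Point 5:
  Latitude: degrees = first 2 digits = 81, minutes = 17.7913; 81 + 17.7913/60 = 81.296522
  N → positive
  λ: degrees = first 3 digits = 59, minutes = 27.1194; 59 + 27.1194/60 = 59.451990
  W → negative

1. 51.02048, 64.47168
2. 14.14562, -28.88160
3. -26.26712, 71.13999
4. 0.71650, -142.04328
5. 81.29652, -59.45199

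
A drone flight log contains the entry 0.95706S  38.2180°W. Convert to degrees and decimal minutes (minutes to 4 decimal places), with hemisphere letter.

0° 57.4236′ S, 38° 13.0800′ W

Latitude: fractional part 0.957060 → 57.423600 minutes
Lon: fractional part 0.218000 → 13.080000 minutes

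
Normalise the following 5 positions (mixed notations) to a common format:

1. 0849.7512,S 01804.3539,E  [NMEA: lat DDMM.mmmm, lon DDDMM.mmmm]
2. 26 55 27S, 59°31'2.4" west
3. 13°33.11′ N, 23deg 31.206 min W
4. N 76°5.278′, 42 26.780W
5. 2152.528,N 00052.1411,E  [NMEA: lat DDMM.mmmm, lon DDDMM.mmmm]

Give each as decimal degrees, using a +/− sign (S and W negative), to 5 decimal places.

Point 1:
  Latitude: degrees = first 2 digits = 8, minutes = 49.7512; 8 + 49.7512/60 = 8.829187
  S ⇒ negate
  Longitude: degrees = first 3 digits = 18, minutes = 4.3539; 18 + 4.3539/60 = 18.072565
  E ⇒ keep positive
Point 2:
  Lat: 26° + 55/60 + 27/3600 = 26 + 0.916667 + 0.007500 = 26.924167
  hemisphere S, so the sign is −
  λ: 59 + 31/60 + 2.4/3600 = 59.517333
  W ⇒ negate
Point 3:
  Latitude: 13 + 33.11/60 = 13.551833
  N → positive
  λ: 31.206′ = 0.520100°; total 23.520100
  W ⇒ negate
Point 4:
  Lat: 76 + 5.278/60 = 76.087967
  N → positive
  Lon: 42 + 26.78/60 = 42.446333
  W ⇒ negate
Point 5:
  φ: degrees = first 2 digits = 21, minutes = 52.528; 21 + 52.528/60 = 21.875467
  N ⇒ keep positive
  Lon: split at 3 digits → 000° and 52.1411′; 0 + 52.1411/60 = 0.869018
  E → positive

1. -8.82919, 18.07257
2. -26.92417, -59.51733
3. 13.55183, -23.52010
4. 76.08797, -42.44633
5. 21.87547, 0.86902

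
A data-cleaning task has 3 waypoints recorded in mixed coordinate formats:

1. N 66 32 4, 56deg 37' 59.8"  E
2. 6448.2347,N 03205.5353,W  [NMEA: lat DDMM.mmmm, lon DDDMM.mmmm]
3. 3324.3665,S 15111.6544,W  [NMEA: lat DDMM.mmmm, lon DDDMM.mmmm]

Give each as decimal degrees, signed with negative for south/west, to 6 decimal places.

Point 1:
  Lat: 66 + 32/60 + 4/3600 = 66.5344444
  N ⇒ keep positive
  λ: 56 + 37/60 + 59.8/3600 = 56.6332778
  E → positive
Point 2:
  Latitude: degrees = first 2 digits = 64, minutes = 48.2347; 64 + 48.2347/60 = 64.8039117
  N → positive
  λ: degrees = first 3 digits = 32, minutes = 5.5353; 32 + 5.5353/60 = 32.0922550
  W → negative
Point 3:
  Lat: degrees = first 2 digits = 33, minutes = 24.3665; 33 + 24.3665/60 = 33.4061083
  S → negative
  Lon: split at 3 digits → 151° and 11.6544′; 151 + 11.6544/60 = 151.1942400
  hemisphere W, so the sign is −

1. 66.534444, 56.633278
2. 64.803912, -32.092255
3. -33.406108, -151.194240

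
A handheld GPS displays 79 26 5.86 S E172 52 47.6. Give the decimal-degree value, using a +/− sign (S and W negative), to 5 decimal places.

Latitude: 79 + 26/60 + 5.86/3600 = 79.434961
hemisphere S, so the sign is −
Lon: 172 + 52/60 + 47.6/3600 = 172.879889
E ⇒ keep positive

-79.43496, 172.87989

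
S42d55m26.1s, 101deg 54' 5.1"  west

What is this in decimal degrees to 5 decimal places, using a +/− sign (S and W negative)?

-42.92392, -101.90142

Latitude: 42 + 55/60 + 26.1/3600 = 42.923917
S → negative
Lon: 54′ + 5.1″ = 54.08500′; 101 + 54.08500/60 = 101.901417
hemisphere W, so the sign is −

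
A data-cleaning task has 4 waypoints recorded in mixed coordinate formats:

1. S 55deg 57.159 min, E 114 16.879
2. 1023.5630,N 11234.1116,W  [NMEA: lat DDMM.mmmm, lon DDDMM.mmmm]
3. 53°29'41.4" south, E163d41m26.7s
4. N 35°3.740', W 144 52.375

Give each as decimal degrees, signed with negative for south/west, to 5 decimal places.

Point 1:
  Lat: 57.159′ = 0.952650°; total 55.952650
  hemisphere S, so the sign is −
  λ: 114 + 16.879/60 = 114.281317
  E ⇒ keep positive
Point 2:
  φ: split at 2 digits → 10° and 23.563′; 10 + 23.563/60 = 10.392717
  N ⇒ keep positive
  Longitude: degrees = first 3 digits = 112, minutes = 34.1116; 112 + 34.1116/60 = 112.568527
  W → negative
Point 3:
  Lat: 53 + 29/60 + 41.4/3600 = 53.494833
  S → negative
  Lon: 41′ + 26.7″ = 41.44500′; 163 + 41.44500/60 = 163.690750
  E → positive
Point 4:
  Latitude: 3.74′ = 0.062333°; total 35.062333
  N ⇒ keep positive
  Lon: 144 + 52.375/60 = 144.872917
  W ⇒ negate

1. -55.95265, 114.28132
2. 10.39272, -112.56853
3. -53.49483, 163.69075
4. 35.06233, -144.87292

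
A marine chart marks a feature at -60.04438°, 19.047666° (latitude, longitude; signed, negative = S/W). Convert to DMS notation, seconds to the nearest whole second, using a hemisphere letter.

Latitude is negative → S; |value| = 60.044380
Lat: 0.044380° → 2.66280′; 0.66280 × 60 = 39.77″
λ: whole degrees 19; 2.85996′ → 2′ and 51.60″

60°02′40″ S, 19°02′52″ E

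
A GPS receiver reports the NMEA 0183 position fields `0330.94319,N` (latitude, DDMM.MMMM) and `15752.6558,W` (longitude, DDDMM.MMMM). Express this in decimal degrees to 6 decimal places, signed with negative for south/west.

Latitude: split at 2 digits → 03° and 30.94319′; 3 + 30.94319/60 = 3.5157198
N ⇒ keep positive
Lon: degrees = first 3 digits = 157, minutes = 52.6558; 157 + 52.6558/60 = 157.8775967
W ⇒ negate

3.515720, -157.877597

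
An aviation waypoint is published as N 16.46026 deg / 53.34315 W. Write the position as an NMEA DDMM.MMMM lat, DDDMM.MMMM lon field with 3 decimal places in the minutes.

1627.616,N / 05320.589,W

Latitude: fractional part 0.460260 → 27.61560 minutes
Lon: minutes = (53.343150 − 53) × 60 = 20.58900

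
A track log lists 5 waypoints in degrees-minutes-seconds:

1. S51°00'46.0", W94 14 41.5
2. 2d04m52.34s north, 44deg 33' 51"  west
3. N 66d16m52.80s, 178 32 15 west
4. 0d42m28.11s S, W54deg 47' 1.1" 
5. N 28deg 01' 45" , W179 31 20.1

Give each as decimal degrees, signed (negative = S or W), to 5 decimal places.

Point 1:
  φ: 51° + 0/60 + 46/3600 = 51 + 0.000000 + 0.012778 = 51.012778
  S ⇒ negate
  Lon: 14′ + 41.5″ = 14.69167′; 94 + 14.69167/60 = 94.244861
  W → negative
Point 2:
  φ: 2 + 4/60 + 52.34/3600 = 2.081206
  N ⇒ keep positive
  Lon: 44° + 33/60 + 51/3600 = 44 + 0.550000 + 0.014167 = 44.564167
  W → negative
Point 3:
  φ: 66 + 16/60 + 52.8/3600 = 66.281333
  N ⇒ keep positive
  Lon: 178° + 32/60 + 15/3600 = 178 + 0.533333 + 0.004167 = 178.537500
  hemisphere W, so the sign is −
Point 4:
  Lat: 0° + 42/60 + 28.11/3600 = 0 + 0.700000 + 0.007808 = 0.707808
  hemisphere S, so the sign is −
  Longitude: 54 + 47/60 + 1.1/3600 = 54.783639
  hemisphere W, so the sign is −
Point 5:
  φ: 28 + 1/60 + 45/3600 = 28.029167
  N ⇒ keep positive
  λ: 31′ + 20.1″ = 31.33500′; 179 + 31.33500/60 = 179.522250
  W ⇒ negate

1. -51.01278, -94.24486
2. 2.08121, -44.56417
3. 66.28133, -178.53750
4. -0.70781, -54.78364
5. 28.02917, -179.52225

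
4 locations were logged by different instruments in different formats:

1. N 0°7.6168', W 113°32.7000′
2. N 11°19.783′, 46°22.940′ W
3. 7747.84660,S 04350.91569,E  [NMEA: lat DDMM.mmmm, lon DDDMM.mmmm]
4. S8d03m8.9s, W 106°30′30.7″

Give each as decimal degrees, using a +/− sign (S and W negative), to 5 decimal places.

1. 0.12695, -113.54500
2. 11.32972, -46.38233
3. -77.79744, 43.84859
4. -8.05247, -106.50853

Point 1:
  φ: 7.6168′ = 0.126947°; total 0.126947
  N → positive
  Longitude: 113 + 32.7/60 = 113.545000
  hemisphere W, so the sign is −
Point 2:
  Lat: 11 + 19.783/60 = 11.329717
  N → positive
  Longitude: 22.94′ = 0.382333°; total 46.382333
  W ⇒ negate
Point 3:
  Lat: degrees = first 2 digits = 77, minutes = 47.8466; 77 + 47.8466/60 = 77.797443
  hemisphere S, so the sign is −
  λ: degrees = first 3 digits = 43, minutes = 50.91569; 43 + 50.91569/60 = 43.848595
  E ⇒ keep positive
Point 4:
  φ: 3′ + 8.9″ = 3.14833′; 8 + 3.14833/60 = 8.052472
  hemisphere S, so the sign is −
  Lon: 106 + 30/60 + 30.7/3600 = 106.508528
  hemisphere W, so the sign is −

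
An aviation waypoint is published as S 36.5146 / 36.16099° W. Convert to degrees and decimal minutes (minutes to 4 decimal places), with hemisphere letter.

36° 30.8760′ S, 36° 9.6594′ W

Lat: minutes = (36.514600 − 36) × 60 = 30.876000
Longitude: 36° + 0.160990 × 60 = 36° 9.659400′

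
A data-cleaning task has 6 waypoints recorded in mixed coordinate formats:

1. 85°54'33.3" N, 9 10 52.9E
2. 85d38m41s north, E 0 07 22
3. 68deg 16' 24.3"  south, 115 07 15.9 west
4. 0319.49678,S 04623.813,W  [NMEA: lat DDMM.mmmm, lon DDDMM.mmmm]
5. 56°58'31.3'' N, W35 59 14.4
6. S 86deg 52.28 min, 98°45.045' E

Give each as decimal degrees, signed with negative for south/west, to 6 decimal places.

1. 85.909250, 9.181361
2. 85.644722, 0.122778
3. -68.273417, -115.121083
4. -3.324946, -46.396883
5. 56.975361, -35.987333
6. -86.871333, 98.750750

Point 1:
  φ: 85° + 54/60 + 33.3/3600 = 85 + 0.900000 + 0.009250 = 85.9092500
  N ⇒ keep positive
  Longitude: 10′ + 52.9″ = 10.88167′; 9 + 10.88167/60 = 9.1813611
  E ⇒ keep positive
Point 2:
  φ: 38′ + 41″ = 38.68333′; 85 + 38.68333/60 = 85.6447222
  N → positive
  λ: 0° + 7/60 + 22/3600 = 0 + 0.116667 + 0.006111 = 0.1227778
  E → positive
Point 3:
  Latitude: 68° + 16/60 + 24.3/3600 = 68 + 0.266667 + 0.006750 = 68.2734167
  S → negative
  Longitude: 115° + 7/60 + 15.9/3600 = 115 + 0.116667 + 0.004417 = 115.1210833
  hemisphere W, so the sign is −
Point 4:
  Latitude: split at 2 digits → 03° and 19.49678′; 3 + 19.49678/60 = 3.3249463
  S ⇒ negate
  Longitude: split at 3 digits → 046° and 23.813′; 46 + 23.813/60 = 46.3968833
  W → negative
Point 5:
  φ: 56 + 58/60 + 31.3/3600 = 56.9753611
  N ⇒ keep positive
  λ: 35 + 59/60 + 14.4/3600 = 35.9873333
  hemisphere W, so the sign is −
Point 6:
  Lat: 86 + 52.28/60 = 86.8713333
  hemisphere S, so the sign is −
  λ: 98 + 45.045/60 = 98.7507500
  E → positive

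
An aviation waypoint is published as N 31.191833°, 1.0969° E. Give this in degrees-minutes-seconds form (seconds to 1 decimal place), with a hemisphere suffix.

31°11′30.6″ N, 1°05′48.8″ E

Latitude: whole degrees 31; 11.50998′ → 11′ and 30.599″
λ: 0.096900 × 60 = 5.81400′ → 5′, remainder × 60 = 48.840″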